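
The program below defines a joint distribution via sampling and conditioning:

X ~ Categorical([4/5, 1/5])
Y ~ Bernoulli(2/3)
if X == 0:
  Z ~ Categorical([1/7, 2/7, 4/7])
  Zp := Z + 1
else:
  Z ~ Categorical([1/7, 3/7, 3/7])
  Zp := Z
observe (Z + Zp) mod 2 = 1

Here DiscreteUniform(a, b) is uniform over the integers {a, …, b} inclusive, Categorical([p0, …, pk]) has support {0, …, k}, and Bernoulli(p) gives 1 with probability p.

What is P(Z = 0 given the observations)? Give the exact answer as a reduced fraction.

Enumerate traces; 6 have nonzero weight after conditioning:
  (X=0, Y=0, Z=0) weight 4/105
  (X=0, Y=0, Z=1) weight 8/105
  (X=0, Y=0, Z=2) weight 16/105
  (X=0, Y=1, Z=0) weight 8/105
  (X=0, Y=1, Z=1) weight 16/105
  (X=0, Y=1, Z=2) weight 32/105
Group by Z:
  weight(Z=0) = 4/35
  weight(Z=1) = 8/35
  weight(Z=2) = 16/35
Total weight = 4/35 + 8/35 + 16/35 = 4/5
P(Z=0 | obs) = 4/35 / 4/5 = 1/7
P(Z=1 | obs) = 8/35 / 4/5 = 2/7
P(Z=2 | obs) = 16/35 / 4/5 = 4/7

P(Z = 0 | obs) = 1/7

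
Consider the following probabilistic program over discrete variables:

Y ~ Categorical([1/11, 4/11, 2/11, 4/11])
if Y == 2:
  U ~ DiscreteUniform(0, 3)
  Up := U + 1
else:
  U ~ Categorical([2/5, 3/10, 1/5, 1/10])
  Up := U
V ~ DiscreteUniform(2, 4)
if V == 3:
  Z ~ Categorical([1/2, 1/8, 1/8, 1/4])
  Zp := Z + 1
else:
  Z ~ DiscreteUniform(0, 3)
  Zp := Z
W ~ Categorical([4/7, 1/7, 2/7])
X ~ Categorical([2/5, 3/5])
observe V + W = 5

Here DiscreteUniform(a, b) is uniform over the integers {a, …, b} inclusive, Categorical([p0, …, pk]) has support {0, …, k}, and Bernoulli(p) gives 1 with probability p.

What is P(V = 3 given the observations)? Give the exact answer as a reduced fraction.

Enumerate traces; 256 have nonzero weight after conditioning:
  (Y=0, U=0, V=3, Z=0, W=2, X=0) weight 4/5775
  (Y=0, U=0, V=3, Z=0, W=2, X=1) weight 2/1925
  (Y=0, U=0, V=3, Z=1, W=2, X=0) weight 1/5775
  (Y=0, U=0, V=3, Z=1, W=2, X=1) weight 1/3850
  (Y=0, U=0, V=3, Z=2, W=2, X=0) weight 1/5775
  (Y=0, U=0, V=3, Z=2, W=2, X=1) weight 1/3850
  (Y=0, U=0, V=3, Z=3, W=2, X=0) weight 2/5775
  (Y=0, U=0, V=3, Z=3, W=2, X=1) weight 1/1925
  (Y=0, U=0, V=4, Z=0, W=1, X=0) weight 1/5775
  … 247 more
Group by V:
  weight(V=3) = 2/21
  weight(V=4) = 1/21
Total weight = 2/21 + 1/21 = 1/7
P(V=3 | obs) = 2/21 / 1/7 = 2/3
P(V=4 | obs) = 1/21 / 1/7 = 1/3

P(V = 3 | obs) = 2/3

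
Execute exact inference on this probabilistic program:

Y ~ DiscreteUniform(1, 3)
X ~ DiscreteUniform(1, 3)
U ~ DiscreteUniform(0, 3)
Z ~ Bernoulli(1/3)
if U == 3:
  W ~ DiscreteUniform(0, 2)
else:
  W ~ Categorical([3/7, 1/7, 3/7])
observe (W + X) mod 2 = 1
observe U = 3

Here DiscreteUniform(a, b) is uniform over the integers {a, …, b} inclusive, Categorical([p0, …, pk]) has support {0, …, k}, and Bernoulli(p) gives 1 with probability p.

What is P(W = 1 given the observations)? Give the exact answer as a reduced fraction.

Enumerate traces; 30 have nonzero weight after conditioning:
  (Y=1, X=1, U=3, Z=0, W=0) weight 1/162
  (Y=1, X=1, U=3, Z=0, W=2) weight 1/162
  (Y=1, X=1, U=3, Z=1, W=0) weight 1/324
  (Y=1, X=1, U=3, Z=1, W=2) weight 1/324
  (Y=1, X=2, U=3, Z=0, W=1) weight 1/162
  (Y=1, X=2, U=3, Z=1, W=1) weight 1/324
  (Y=1, X=3, U=3, Z=0, W=0) weight 1/162
  (Y=1, X=3, U=3, Z=0, W=2) weight 1/162
  … 22 more
Group by W:
  weight(W=0) = 1/18
  weight(W=1) = 1/36
  weight(W=2) = 1/18
Total weight = 1/18 + 1/36 + 1/18 = 5/36
P(W=0 | obs) = 1/18 / 5/36 = 2/5
P(W=1 | obs) = 1/36 / 5/36 = 1/5
P(W=2 | obs) = 1/18 / 5/36 = 2/5

P(W = 1 | obs) = 1/5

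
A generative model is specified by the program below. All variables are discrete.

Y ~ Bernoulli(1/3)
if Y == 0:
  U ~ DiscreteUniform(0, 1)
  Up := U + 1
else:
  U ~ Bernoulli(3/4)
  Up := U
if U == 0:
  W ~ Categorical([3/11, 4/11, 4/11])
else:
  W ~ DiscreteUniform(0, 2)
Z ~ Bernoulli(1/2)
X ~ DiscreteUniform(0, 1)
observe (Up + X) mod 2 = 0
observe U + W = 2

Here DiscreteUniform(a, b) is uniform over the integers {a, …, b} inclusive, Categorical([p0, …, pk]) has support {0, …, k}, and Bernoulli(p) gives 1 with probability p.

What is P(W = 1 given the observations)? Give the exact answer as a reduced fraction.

P(W = 1 | obs) = 77/137

Enumerate traces; 8 have nonzero weight after conditioning:
  (Y=0, U=0, W=2, Z=0, X=1) weight 1/33
  (Y=0, U=0, W=2, Z=1, X=1) weight 1/33
  (Y=0, U=1, W=1, Z=0, X=0) weight 1/36
  (Y=0, U=1, W=1, Z=1, X=0) weight 1/36
  (Y=1, U=0, W=2, Z=0, X=0) weight 1/132
  (Y=1, U=0, W=2, Z=1, X=0) weight 1/132
  (Y=1, U=1, W=1, Z=0, X=1) weight 1/48
  (Y=1, U=1, W=1, Z=1, X=1) weight 1/48
Group by W:
  weight(W=1) = 7/72
  weight(W=2) = 5/66
Total weight = 7/72 + 5/66 = 137/792
P(W=1 | obs) = 7/72 / 137/792 = 77/137
P(W=2 | obs) = 5/66 / 137/792 = 60/137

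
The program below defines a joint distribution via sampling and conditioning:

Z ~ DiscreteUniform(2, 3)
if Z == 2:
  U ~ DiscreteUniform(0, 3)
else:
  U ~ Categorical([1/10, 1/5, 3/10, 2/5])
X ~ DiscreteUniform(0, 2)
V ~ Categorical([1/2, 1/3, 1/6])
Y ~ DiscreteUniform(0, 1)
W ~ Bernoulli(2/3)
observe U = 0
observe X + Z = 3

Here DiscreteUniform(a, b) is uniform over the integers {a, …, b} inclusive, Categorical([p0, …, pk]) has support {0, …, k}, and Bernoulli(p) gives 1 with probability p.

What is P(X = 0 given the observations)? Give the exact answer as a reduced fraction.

P(X = 0 | obs) = 2/7

Enumerate traces; 24 have nonzero weight after conditioning:
  (Z=2, U=0, X=1, V=0, Y=0, W=0) weight 1/288
  (Z=2, U=0, X=1, V=0, Y=0, W=1) weight 1/144
  (Z=2, U=0, X=1, V=0, Y=1, W=0) weight 1/288
  (Z=2, U=0, X=1, V=0, Y=1, W=1) weight 1/144
  (Z=2, U=0, X=1, V=1, Y=0, W=0) weight 1/432
  (Z=2, U=0, X=1, V=1, Y=0, W=1) weight 1/216
  (Z=2, U=0, X=1, V=1, Y=1, W=0) weight 1/432
  (Z=2, U=0, X=1, V=1, Y=1, W=1) weight 1/216
  (Z=3, U=0, X=0, V=0, Y=0, W=0) weight 1/720
  … 15 more
Group by X:
  weight(X=0) = 1/60
  weight(X=1) = 1/24
Total weight = 1/60 + 1/24 = 7/120
P(X=0 | obs) = 1/60 / 7/120 = 2/7
P(X=1 | obs) = 1/24 / 7/120 = 5/7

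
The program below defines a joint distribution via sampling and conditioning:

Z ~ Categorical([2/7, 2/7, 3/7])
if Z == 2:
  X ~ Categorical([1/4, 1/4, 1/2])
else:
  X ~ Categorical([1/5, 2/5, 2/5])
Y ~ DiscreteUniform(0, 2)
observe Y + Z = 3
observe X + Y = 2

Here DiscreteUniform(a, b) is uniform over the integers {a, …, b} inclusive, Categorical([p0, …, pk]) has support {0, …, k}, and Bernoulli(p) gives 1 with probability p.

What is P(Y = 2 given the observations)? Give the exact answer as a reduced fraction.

P(Y = 2 | obs) = 8/23

Enumerate traces; 2 have nonzero weight after conditioning:
  (Z=1, X=0, Y=2) weight 2/105
  (Z=2, X=1, Y=1) weight 1/28
Group by Y:
  weight(Y=1) = 1/28
  weight(Y=2) = 2/105
Total weight = 1/28 + 2/105 = 23/420
P(Y=1 | obs) = 1/28 / 23/420 = 15/23
P(Y=2 | obs) = 2/105 / 23/420 = 8/23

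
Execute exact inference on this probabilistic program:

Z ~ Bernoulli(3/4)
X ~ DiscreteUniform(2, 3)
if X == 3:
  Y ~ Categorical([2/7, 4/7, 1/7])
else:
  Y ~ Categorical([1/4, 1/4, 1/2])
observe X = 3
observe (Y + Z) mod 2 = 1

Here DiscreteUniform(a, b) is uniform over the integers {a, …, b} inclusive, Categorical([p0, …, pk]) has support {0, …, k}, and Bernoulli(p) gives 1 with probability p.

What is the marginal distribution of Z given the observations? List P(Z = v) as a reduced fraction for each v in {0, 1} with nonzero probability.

Enumerate traces; 3 have nonzero weight after conditioning:
  (Z=0, X=3, Y=1) weight 1/14
  (Z=1, X=3, Y=0) weight 3/28
  (Z=1, X=3, Y=2) weight 3/56
Group by Z:
  weight(Z=0) = 1/14
  weight(Z=1) = 9/56
Total weight = 1/14 + 9/56 = 13/56
P(Z=0 | obs) = 1/14 / 13/56 = 4/13
P(Z=1 | obs) = 9/56 / 13/56 = 9/13

P(Z=0) = 4/13, P(Z=1) = 9/13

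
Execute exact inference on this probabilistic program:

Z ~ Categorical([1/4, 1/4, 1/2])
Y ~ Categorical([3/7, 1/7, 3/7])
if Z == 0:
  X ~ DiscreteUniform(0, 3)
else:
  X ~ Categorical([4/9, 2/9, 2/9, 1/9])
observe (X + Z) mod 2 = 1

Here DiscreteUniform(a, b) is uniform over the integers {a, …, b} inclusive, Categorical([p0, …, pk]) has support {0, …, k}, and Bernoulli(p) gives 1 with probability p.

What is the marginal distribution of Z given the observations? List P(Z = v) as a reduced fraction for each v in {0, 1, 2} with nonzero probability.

Enumerate traces; 18 have nonzero weight after conditioning:
  (Z=0, Y=0, X=1) weight 3/112
  (Z=0, Y=0, X=3) weight 3/112
  (Z=0, Y=1, X=1) weight 1/112
  (Z=0, Y=1, X=3) weight 1/112
  (Z=0, Y=2, X=1) weight 3/112
  (Z=0, Y=2, X=3) weight 3/112
  (Z=1, Y=0, X=0) weight 1/21
  (Z=1, Y=0, X=2) weight 1/42
  (Z=2, Y=0, X=1) weight 1/21
  … 9 more
Group by Z:
  weight(Z=0) = 1/8
  weight(Z=1) = 1/6
  weight(Z=2) = 1/6
Total weight = 1/8 + 1/6 + 1/6 = 11/24
P(Z=0 | obs) = 1/8 / 11/24 = 3/11
P(Z=1 | obs) = 1/6 / 11/24 = 4/11
P(Z=2 | obs) = 1/6 / 11/24 = 4/11

P(Z=0) = 3/11, P(Z=1) = 4/11, P(Z=2) = 4/11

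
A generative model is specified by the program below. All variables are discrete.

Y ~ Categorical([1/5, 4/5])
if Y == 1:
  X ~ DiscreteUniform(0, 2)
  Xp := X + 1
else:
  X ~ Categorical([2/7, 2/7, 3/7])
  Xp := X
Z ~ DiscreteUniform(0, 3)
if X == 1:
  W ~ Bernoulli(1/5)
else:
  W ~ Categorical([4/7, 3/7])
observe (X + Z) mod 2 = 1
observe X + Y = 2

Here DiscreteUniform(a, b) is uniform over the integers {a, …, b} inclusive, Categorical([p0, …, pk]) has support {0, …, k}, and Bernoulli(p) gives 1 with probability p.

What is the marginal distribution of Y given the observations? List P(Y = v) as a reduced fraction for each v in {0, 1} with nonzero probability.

P(Y=0) = 9/37, P(Y=1) = 28/37

Enumerate traces; 8 have nonzero weight after conditioning:
  (Y=0, X=2, Z=1, W=0) weight 3/245
  (Y=0, X=2, Z=1, W=1) weight 9/980
  (Y=0, X=2, Z=3, W=0) weight 3/245
  (Y=0, X=2, Z=3, W=1) weight 9/980
  (Y=1, X=1, Z=0, W=0) weight 4/75
  (Y=1, X=1, Z=0, W=1) weight 1/75
  (Y=1, X=1, Z=2, W=0) weight 4/75
  (Y=1, X=1, Z=2, W=1) weight 1/75
Group by Y:
  weight(Y=0) = 3/70
  weight(Y=1) = 2/15
Total weight = 3/70 + 2/15 = 37/210
P(Y=0 | obs) = 3/70 / 37/210 = 9/37
P(Y=1 | obs) = 2/15 / 37/210 = 28/37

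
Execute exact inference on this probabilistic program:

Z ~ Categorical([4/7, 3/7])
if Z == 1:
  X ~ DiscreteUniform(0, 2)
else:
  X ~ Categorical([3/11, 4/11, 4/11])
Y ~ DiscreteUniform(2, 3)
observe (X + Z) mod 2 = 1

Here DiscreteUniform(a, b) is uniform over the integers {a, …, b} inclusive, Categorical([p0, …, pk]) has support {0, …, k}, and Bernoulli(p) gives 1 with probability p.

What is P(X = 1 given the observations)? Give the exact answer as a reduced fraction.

P(X = 1 | obs) = 8/19

Enumerate traces; 6 have nonzero weight after conditioning:
  (Z=0, X=1, Y=2) weight 8/77
  (Z=0, X=1, Y=3) weight 8/77
  (Z=1, X=0, Y=2) weight 1/14
  (Z=1, X=0, Y=3) weight 1/14
  (Z=1, X=2, Y=2) weight 1/14
  (Z=1, X=2, Y=3) weight 1/14
Group by X:
  weight(X=0) = 1/7
  weight(X=1) = 16/77
  weight(X=2) = 1/7
Total weight = 1/7 + 16/77 + 1/7 = 38/77
P(X=0 | obs) = 1/7 / 38/77 = 11/38
P(X=1 | obs) = 16/77 / 38/77 = 8/19
P(X=2 | obs) = 1/7 / 38/77 = 11/38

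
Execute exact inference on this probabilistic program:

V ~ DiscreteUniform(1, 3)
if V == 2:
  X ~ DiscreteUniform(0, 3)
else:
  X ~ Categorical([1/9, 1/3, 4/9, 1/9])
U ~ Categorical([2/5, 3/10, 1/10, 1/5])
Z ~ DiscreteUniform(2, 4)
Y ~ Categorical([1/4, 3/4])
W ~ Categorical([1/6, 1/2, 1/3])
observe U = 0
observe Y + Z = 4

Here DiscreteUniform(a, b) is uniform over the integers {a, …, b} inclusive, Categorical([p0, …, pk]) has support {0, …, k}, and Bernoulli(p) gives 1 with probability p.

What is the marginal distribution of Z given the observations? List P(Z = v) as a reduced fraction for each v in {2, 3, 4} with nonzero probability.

P(Z=3) = 3/4, P(Z=4) = 1/4

Enumerate traces; 72 have nonzero weight after conditioning:
  (V=1, X=0, U=0, Z=3, Y=1, W=0) weight 1/1620
  (V=1, X=0, U=0, Z=3, Y=1, W=1) weight 1/540
  (V=1, X=0, U=0, Z=3, Y=1, W=2) weight 1/810
  (V=1, X=0, U=0, Z=4, Y=0, W=0) weight 1/4860
  (V=1, X=0, U=0, Z=4, Y=0, W=1) weight 1/1620
  (V=1, X=0, U=0, Z=4, Y=0, W=2) weight 1/2430
  (V=1, X=1, U=0, Z=3, Y=1, W=0) weight 1/540
  (V=1, X=1, U=0, Z=3, Y=1, W=1) weight 1/180
  … 64 more
Group by Z:
  weight(Z=3) = 1/10
  weight(Z=4) = 1/30
Total weight = 1/10 + 1/30 = 2/15
P(Z=3 | obs) = 1/10 / 2/15 = 3/4
P(Z=4 | obs) = 1/30 / 2/15 = 1/4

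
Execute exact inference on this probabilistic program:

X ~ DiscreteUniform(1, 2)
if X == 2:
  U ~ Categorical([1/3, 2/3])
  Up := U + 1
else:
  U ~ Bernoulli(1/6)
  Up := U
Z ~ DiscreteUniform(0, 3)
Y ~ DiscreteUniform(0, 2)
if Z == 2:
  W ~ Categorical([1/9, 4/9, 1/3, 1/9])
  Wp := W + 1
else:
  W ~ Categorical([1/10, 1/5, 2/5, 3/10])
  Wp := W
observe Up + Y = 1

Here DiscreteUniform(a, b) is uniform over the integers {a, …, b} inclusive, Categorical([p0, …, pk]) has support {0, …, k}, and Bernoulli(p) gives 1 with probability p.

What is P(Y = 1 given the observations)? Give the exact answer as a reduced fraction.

P(Y = 1 | obs) = 5/8

Enumerate traces; 48 have nonzero weight after conditioning:
  (X=1, U=0, Z=0, Y=1, W=0) weight 1/288
  (X=1, U=0, Z=0, Y=1, W=1) weight 1/144
  (X=1, U=0, Z=0, Y=1, W=2) weight 1/72
  (X=1, U=0, Z=0, Y=1, W=3) weight 1/96
  (X=1, U=0, Z=1, Y=1, W=0) weight 1/288
  (X=1, U=0, Z=1, Y=1, W=1) weight 1/144
  (X=1, U=0, Z=1, Y=1, W=2) weight 1/72
  (X=1, U=0, Z=1, Y=1, W=3) weight 1/96
  (X=1, U=1, Z=0, Y=0, W=0) weight 1/1440
  … 39 more
Group by Y:
  weight(Y=0) = 1/12
  weight(Y=1) = 5/36
Total weight = 1/12 + 5/36 = 2/9
P(Y=0 | obs) = 1/12 / 2/9 = 3/8
P(Y=1 | obs) = 5/36 / 2/9 = 5/8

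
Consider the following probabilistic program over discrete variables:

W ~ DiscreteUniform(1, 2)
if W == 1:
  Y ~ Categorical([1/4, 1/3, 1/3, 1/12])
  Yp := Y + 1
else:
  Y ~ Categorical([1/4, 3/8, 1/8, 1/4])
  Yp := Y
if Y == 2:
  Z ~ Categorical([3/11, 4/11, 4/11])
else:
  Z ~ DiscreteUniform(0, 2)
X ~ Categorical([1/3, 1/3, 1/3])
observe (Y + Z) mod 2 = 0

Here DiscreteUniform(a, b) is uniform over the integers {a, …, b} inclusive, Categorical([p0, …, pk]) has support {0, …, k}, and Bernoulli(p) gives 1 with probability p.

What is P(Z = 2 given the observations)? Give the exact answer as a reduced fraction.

P(Z = 2 | obs) = 12/35

Enumerate traces; 36 have nonzero weight after conditioning:
  (W=1, Y=0, Z=0, X=0) weight 1/72
  (W=1, Y=0, Z=0, X=1) weight 1/72
  (W=1, Y=0, Z=0, X=2) weight 1/72
  (W=1, Y=0, Z=2, X=0) weight 1/72
  (W=1, Y=0, Z=2, X=1) weight 1/72
  (W=1, Y=0, Z=2, X=2) weight 1/72
  (W=1, Y=1, Z=1, X=0) weight 1/54
  (W=1, Y=1, Z=1, X=1) weight 1/54
  … 28 more
Group by Z:
  weight(Z=0) = 7/48
  weight(Z=1) = 25/144
  weight(Z=2) = 1/6
Total weight = 7/48 + 25/144 + 1/6 = 35/72
P(Z=0 | obs) = 7/48 / 35/72 = 3/10
P(Z=1 | obs) = 25/144 / 35/72 = 5/14
P(Z=2 | obs) = 1/6 / 35/72 = 12/35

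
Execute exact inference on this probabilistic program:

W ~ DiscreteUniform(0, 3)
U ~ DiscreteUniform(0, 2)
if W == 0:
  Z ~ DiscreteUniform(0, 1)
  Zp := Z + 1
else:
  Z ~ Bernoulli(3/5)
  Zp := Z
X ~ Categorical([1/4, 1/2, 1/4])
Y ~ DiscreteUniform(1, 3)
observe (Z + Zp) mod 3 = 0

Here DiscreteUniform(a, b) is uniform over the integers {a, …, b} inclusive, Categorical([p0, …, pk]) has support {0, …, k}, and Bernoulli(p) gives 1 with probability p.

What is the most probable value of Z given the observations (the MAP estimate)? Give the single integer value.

Enumerate traces; 108 have nonzero weight after conditioning:
  (W=0, U=0, Z=1, X=0, Y=1) weight 1/288
  (W=0, U=0, Z=1, X=0, Y=2) weight 1/288
  (W=0, U=0, Z=1, X=0, Y=3) weight 1/288
  (W=0, U=0, Z=1, X=1, Y=1) weight 1/144
  (W=0, U=0, Z=1, X=1, Y=2) weight 1/144
  (W=0, U=0, Z=1, X=1, Y=3) weight 1/144
  (W=0, U=0, Z=1, X=2, Y=1) weight 1/288
  (W=0, U=0, Z=1, X=2, Y=2) weight 1/288
  (W=1, U=0, Z=0, X=0, Y=1) weight 1/360
  … 99 more
Group by Z:
  weight(Z=0) = 3/10
  weight(Z=1) = 1/8
Total weight = 3/10 + 1/8 = 17/40
P(Z=0 | obs) = 3/10 / 17/40 = 12/17
P(Z=1 | obs) = 1/8 / 17/40 = 5/17
argmax = 0

argmax_v P(Z = v | obs) = 0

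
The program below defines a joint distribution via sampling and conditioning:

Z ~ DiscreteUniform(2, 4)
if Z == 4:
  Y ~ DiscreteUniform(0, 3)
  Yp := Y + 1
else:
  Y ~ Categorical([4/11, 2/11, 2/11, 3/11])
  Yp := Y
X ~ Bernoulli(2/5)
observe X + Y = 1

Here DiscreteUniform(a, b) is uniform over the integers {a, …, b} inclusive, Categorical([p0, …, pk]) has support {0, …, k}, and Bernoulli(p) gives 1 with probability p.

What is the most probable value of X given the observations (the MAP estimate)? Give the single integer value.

argmax_v P(X = v | obs) = 1

Enumerate traces; 6 have nonzero weight after conditioning:
  (Z=2, Y=0, X=1) weight 8/165
  (Z=2, Y=1, X=0) weight 2/55
  (Z=3, Y=0, X=1) weight 8/165
  (Z=3, Y=1, X=0) weight 2/55
  (Z=4, Y=0, X=1) weight 1/30
  (Z=4, Y=1, X=0) weight 1/20
Group by X:
  weight(X=0) = 27/220
  weight(X=1) = 43/330
Total weight = 27/220 + 43/330 = 167/660
P(X=0 | obs) = 27/220 / 167/660 = 81/167
P(X=1 | obs) = 43/330 / 167/660 = 86/167
argmax = 1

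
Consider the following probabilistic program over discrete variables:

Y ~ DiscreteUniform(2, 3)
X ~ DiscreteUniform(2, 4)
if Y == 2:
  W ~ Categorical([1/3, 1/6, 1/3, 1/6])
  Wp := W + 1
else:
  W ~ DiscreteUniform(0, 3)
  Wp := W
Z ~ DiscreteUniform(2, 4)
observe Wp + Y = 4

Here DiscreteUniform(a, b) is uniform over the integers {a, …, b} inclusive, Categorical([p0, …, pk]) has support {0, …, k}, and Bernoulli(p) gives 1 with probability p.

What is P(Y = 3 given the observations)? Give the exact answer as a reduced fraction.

P(Y = 3 | obs) = 3/5

Enumerate traces; 18 have nonzero weight after conditioning:
  (Y=2, X=2, W=1, Z=2) weight 1/108
  (Y=2, X=2, W=1, Z=3) weight 1/108
  (Y=2, X=2, W=1, Z=4) weight 1/108
  (Y=2, X=3, W=1, Z=2) weight 1/108
  (Y=2, X=3, W=1, Z=3) weight 1/108
  (Y=2, X=3, W=1, Z=4) weight 1/108
  (Y=2, X=4, W=1, Z=2) weight 1/108
  (Y=2, X=4, W=1, Z=3) weight 1/108
  (Y=3, X=2, W=1, Z=2) weight 1/72
  … 9 more
Group by Y:
  weight(Y=2) = 1/12
  weight(Y=3) = 1/8
Total weight = 1/12 + 1/8 = 5/24
P(Y=2 | obs) = 1/12 / 5/24 = 2/5
P(Y=3 | obs) = 1/8 / 5/24 = 3/5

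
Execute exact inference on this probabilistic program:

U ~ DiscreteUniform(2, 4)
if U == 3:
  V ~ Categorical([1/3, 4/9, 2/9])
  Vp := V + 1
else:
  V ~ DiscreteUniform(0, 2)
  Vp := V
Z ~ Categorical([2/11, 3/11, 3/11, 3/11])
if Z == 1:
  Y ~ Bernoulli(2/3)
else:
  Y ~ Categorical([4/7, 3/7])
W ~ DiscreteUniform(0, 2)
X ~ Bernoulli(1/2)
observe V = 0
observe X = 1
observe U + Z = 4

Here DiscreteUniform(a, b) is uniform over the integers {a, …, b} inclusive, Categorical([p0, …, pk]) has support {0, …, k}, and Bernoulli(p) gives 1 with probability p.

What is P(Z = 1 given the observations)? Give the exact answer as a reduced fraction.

Enumerate traces; 18 have nonzero weight after conditioning:
  (U=2, V=0, Z=2, Y=0, W=0, X=1) weight 2/693
  (U=2, V=0, Z=2, Y=0, W=1, X=1) weight 2/693
  (U=2, V=0, Z=2, Y=0, W=2, X=1) weight 2/693
  (U=2, V=0, Z=2, Y=1, W=0, X=1) weight 1/462
  (U=2, V=0, Z=2, Y=1, W=1, X=1) weight 1/462
  (U=2, V=0, Z=2, Y=1, W=2, X=1) weight 1/462
  (U=3, V=0, Z=1, Y=0, W=0, X=1) weight 1/594
  (U=3, V=0, Z=1, Y=0, W=1, X=1) weight 1/594
  (U=4, V=0, Z=0, Y=0, W=0, X=1) weight 4/2079
  … 9 more
Group by Z:
  weight(Z=0) = 1/99
  weight(Z=1) = 1/66
  weight(Z=2) = 1/66
Total weight = 1/99 + 1/66 + 1/66 = 4/99
P(Z=0 | obs) = 1/99 / 4/99 = 1/4
P(Z=1 | obs) = 1/66 / 4/99 = 3/8
P(Z=2 | obs) = 1/66 / 4/99 = 3/8

P(Z = 1 | obs) = 3/8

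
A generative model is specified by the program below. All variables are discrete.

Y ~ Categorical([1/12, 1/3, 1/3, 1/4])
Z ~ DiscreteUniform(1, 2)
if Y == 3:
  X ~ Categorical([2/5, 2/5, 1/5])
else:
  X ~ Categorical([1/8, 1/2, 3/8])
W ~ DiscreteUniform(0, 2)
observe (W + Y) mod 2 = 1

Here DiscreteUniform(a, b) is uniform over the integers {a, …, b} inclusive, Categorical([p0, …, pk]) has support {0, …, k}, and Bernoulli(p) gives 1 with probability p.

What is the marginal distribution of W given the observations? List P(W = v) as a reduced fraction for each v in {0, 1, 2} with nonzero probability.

Enumerate traces; 36 have nonzero weight after conditioning:
  (Y=0, Z=1, X=0, W=1) weight 1/576
  (Y=0, Z=1, X=1, W=1) weight 1/144
  (Y=0, Z=1, X=2, W=1) weight 1/192
  (Y=0, Z=2, X=0, W=1) weight 1/576
  (Y=0, Z=2, X=1, W=1) weight 1/144
  (Y=0, Z=2, X=2, W=1) weight 1/192
  (Y=1, Z=1, X=0, W=0) weight 1/144
  (Y=1, Z=1, X=0, W=2) weight 1/144
  … 28 more
Group by W:
  weight(W=0) = 7/36
  weight(W=1) = 5/36
  weight(W=2) = 7/36
Total weight = 7/36 + 5/36 + 7/36 = 19/36
P(W=0 | obs) = 7/36 / 19/36 = 7/19
P(W=1 | obs) = 5/36 / 19/36 = 5/19
P(W=2 | obs) = 7/36 / 19/36 = 7/19

P(W=0) = 7/19, P(W=1) = 5/19, P(W=2) = 7/19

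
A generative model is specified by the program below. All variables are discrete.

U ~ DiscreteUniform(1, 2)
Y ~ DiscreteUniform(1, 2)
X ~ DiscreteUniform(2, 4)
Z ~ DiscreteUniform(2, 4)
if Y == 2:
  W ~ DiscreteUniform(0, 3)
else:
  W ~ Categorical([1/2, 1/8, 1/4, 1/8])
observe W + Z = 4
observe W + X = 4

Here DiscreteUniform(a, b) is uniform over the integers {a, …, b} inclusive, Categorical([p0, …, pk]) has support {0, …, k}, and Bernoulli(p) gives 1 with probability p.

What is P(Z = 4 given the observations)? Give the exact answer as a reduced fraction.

Enumerate traces; 12 have nonzero weight after conditioning:
  (U=1, Y=1, X=2, Z=2, W=2) weight 1/144
  (U=1, Y=1, X=3, Z=3, W=1) weight 1/288
  (U=1, Y=1, X=4, Z=4, W=0) weight 1/72
  (U=1, Y=2, X=2, Z=2, W=2) weight 1/144
  (U=1, Y=2, X=3, Z=3, W=1) weight 1/144
  (U=1, Y=2, X=4, Z=4, W=0) weight 1/144
  (U=2, Y=1, X=2, Z=2, W=2) weight 1/144
  (U=2, Y=1, X=3, Z=3, W=1) weight 1/288
  … 4 more
Group by Z:
  weight(Z=2) = 1/36
  weight(Z=3) = 1/48
  weight(Z=4) = 1/24
Total weight = 1/36 + 1/48 + 1/24 = 13/144
P(Z=2 | obs) = 1/36 / 13/144 = 4/13
P(Z=3 | obs) = 1/48 / 13/144 = 3/13
P(Z=4 | obs) = 1/24 / 13/144 = 6/13

P(Z = 4 | obs) = 6/13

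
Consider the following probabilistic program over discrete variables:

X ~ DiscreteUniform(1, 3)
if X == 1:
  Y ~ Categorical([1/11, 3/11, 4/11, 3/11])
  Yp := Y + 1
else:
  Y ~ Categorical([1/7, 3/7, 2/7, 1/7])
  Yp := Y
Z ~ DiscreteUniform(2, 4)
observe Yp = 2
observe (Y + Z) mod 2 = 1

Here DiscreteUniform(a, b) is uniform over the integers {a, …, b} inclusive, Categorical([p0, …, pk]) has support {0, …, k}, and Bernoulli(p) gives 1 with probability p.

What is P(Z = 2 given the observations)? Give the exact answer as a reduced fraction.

Enumerate traces; 4 have nonzero weight after conditioning:
  (X=1, Y=1, Z=2) weight 1/33
  (X=1, Y=1, Z=4) weight 1/33
  (X=2, Y=2, Z=3) weight 2/63
  (X=3, Y=2, Z=3) weight 2/63
Group by Z:
  weight(Z=2) = 1/33
  weight(Z=3) = 4/63
  weight(Z=4) = 1/33
Total weight = 1/33 + 4/63 + 1/33 = 86/693
P(Z=2 | obs) = 1/33 / 86/693 = 21/86
P(Z=3 | obs) = 4/63 / 86/693 = 22/43
P(Z=4 | obs) = 1/33 / 86/693 = 21/86

P(Z = 2 | obs) = 21/86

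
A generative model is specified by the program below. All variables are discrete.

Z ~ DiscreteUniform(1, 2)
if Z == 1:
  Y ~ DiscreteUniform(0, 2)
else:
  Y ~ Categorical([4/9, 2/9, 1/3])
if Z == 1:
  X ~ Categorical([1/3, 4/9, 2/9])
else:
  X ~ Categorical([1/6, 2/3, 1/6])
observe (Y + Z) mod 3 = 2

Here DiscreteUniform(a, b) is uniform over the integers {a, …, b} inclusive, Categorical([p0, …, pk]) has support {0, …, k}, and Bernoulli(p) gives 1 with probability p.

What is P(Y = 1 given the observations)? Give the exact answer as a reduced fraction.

Enumerate traces; 6 have nonzero weight after conditioning:
  (Z=1, Y=1, X=0) weight 1/18
  (Z=1, Y=1, X=1) weight 2/27
  (Z=1, Y=1, X=2) weight 1/27
  (Z=2, Y=0, X=0) weight 1/27
  (Z=2, Y=0, X=1) weight 4/27
  (Z=2, Y=0, X=2) weight 1/27
Group by Y:
  weight(Y=0) = 2/9
  weight(Y=1) = 1/6
Total weight = 2/9 + 1/6 = 7/18
P(Y=0 | obs) = 2/9 / 7/18 = 4/7
P(Y=1 | obs) = 1/6 / 7/18 = 3/7

P(Y = 1 | obs) = 3/7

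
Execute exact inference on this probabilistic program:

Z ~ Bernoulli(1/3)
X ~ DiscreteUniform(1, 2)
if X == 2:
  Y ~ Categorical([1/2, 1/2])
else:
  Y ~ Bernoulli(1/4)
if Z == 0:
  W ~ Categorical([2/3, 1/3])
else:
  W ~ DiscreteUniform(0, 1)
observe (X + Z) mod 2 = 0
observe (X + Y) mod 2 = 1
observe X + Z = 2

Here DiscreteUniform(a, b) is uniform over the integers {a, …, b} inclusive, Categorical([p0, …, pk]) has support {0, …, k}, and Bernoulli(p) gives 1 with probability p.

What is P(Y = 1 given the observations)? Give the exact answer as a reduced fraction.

P(Y = 1 | obs) = 4/7

Enumerate traces; 4 have nonzero weight after conditioning:
  (Z=0, X=2, Y=1, W=0) weight 1/9
  (Z=0, X=2, Y=1, W=1) weight 1/18
  (Z=1, X=1, Y=0, W=0) weight 1/16
  (Z=1, X=1, Y=0, W=1) weight 1/16
Group by Y:
  weight(Y=0) = 1/8
  weight(Y=1) = 1/6
Total weight = 1/8 + 1/6 = 7/24
P(Y=0 | obs) = 1/8 / 7/24 = 3/7
P(Y=1 | obs) = 1/6 / 7/24 = 4/7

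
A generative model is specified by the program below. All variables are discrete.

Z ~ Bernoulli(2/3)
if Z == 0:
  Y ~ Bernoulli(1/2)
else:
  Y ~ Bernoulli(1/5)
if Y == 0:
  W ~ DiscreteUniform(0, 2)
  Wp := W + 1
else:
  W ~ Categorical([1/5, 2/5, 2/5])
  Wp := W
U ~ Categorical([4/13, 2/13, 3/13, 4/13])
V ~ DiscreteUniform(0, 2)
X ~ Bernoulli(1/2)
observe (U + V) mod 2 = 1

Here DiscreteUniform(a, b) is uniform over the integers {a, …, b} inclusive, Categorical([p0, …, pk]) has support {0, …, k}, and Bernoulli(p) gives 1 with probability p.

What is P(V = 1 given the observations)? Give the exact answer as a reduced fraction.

Enumerate traces; 144 have nonzero weight after conditioning:
  (Z=0, Y=0, W=0, U=0, V=1, X=0) weight 1/351
  (Z=0, Y=0, W=0, U=0, V=1, X=1) weight 1/351
  (Z=0, Y=0, W=0, U=1, V=0, X=0) weight 1/702
  (Z=0, Y=0, W=0, U=1, V=0, X=1) weight 1/702
  (Z=0, Y=0, W=0, U=1, V=2, X=0) weight 1/702
  (Z=0, Y=0, W=0, U=1, V=2, X=1) weight 1/702
  (Z=0, Y=0, W=0, U=2, V=1, X=0) weight 1/468
  (Z=0, Y=0, W=0, U=2, V=1, X=1) weight 1/468
  … 136 more
Group by V:
  weight(V=0) = 2/13
  weight(V=1) = 7/39
  weight(V=2) = 2/13
Total weight = 2/13 + 7/39 + 2/13 = 19/39
P(V=0 | obs) = 2/13 / 19/39 = 6/19
P(V=1 | obs) = 7/39 / 19/39 = 7/19
P(V=2 | obs) = 2/13 / 19/39 = 6/19

P(V = 1 | obs) = 7/19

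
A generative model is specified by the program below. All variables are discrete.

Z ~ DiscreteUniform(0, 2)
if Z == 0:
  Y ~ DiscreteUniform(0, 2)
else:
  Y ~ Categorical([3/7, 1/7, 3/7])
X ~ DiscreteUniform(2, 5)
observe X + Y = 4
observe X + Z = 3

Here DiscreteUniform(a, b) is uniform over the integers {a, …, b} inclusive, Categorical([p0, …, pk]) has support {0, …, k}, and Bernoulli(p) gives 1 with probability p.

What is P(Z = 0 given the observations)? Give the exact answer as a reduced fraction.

Enumerate traces; 2 have nonzero weight after conditioning:
  (Z=0, Y=1, X=3) weight 1/36
  (Z=1, Y=2, X=2) weight 1/28
Group by Z:
  weight(Z=0) = 1/36
  weight(Z=1) = 1/28
Total weight = 1/36 + 1/28 = 4/63
P(Z=0 | obs) = 1/36 / 4/63 = 7/16
P(Z=1 | obs) = 1/28 / 4/63 = 9/16

P(Z = 0 | obs) = 7/16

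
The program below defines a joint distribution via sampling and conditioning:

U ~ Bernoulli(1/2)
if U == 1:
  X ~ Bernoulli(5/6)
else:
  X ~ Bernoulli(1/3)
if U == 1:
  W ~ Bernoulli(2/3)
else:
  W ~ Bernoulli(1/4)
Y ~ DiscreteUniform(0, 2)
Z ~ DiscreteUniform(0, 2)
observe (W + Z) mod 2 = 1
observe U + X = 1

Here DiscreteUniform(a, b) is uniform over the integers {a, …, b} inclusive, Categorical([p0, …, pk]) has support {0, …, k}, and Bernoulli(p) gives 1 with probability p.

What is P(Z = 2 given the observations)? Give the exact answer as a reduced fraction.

P(Z = 2 | obs) = 7/25

Enumerate traces; 18 have nonzero weight after conditioning:
  (U=0, X=1, W=0, Y=0, Z=1) weight 1/72
  (U=0, X=1, W=0, Y=1, Z=1) weight 1/72
  (U=0, X=1, W=0, Y=2, Z=1) weight 1/72
  (U=0, X=1, W=1, Y=0, Z=0) weight 1/216
  (U=0, X=1, W=1, Y=0, Z=2) weight 1/216
  (U=0, X=1, W=1, Y=1, Z=0) weight 1/216
  (U=0, X=1, W=1, Y=1, Z=2) weight 1/216
  (U=0, X=1, W=1, Y=2, Z=0) weight 1/216
  … 10 more
Group by Z:
  weight(Z=0) = 7/216
  weight(Z=1) = 11/216
  weight(Z=2) = 7/216
Total weight = 7/216 + 11/216 + 7/216 = 25/216
P(Z=0 | obs) = 7/216 / 25/216 = 7/25
P(Z=1 | obs) = 11/216 / 25/216 = 11/25
P(Z=2 | obs) = 7/216 / 25/216 = 7/25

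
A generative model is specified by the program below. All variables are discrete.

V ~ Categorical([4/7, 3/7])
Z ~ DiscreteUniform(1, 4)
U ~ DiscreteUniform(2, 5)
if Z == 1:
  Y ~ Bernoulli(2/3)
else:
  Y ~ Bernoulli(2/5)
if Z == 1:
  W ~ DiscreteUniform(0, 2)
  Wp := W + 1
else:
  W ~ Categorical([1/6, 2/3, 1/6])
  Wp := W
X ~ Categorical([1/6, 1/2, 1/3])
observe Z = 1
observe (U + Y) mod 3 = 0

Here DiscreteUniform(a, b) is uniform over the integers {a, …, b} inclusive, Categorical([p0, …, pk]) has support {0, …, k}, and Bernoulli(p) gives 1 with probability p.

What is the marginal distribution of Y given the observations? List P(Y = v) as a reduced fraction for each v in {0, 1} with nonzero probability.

P(Y=0) = 1/5, P(Y=1) = 4/5

Enumerate traces; 54 have nonzero weight after conditioning:
  (V=0, Z=1, U=2, Y=1, W=0, X=0) weight 1/756
  (V=0, Z=1, U=2, Y=1, W=0, X=1) weight 1/252
  (V=0, Z=1, U=2, Y=1, W=0, X=2) weight 1/378
  (V=0, Z=1, U=2, Y=1, W=1, X=0) weight 1/756
  (V=0, Z=1, U=2, Y=1, W=1, X=1) weight 1/252
  (V=0, Z=1, U=2, Y=1, W=1, X=2) weight 1/378
  (V=0, Z=1, U=2, Y=1, W=2, X=0) weight 1/756
  (V=0, Z=1, U=2, Y=1, W=2, X=1) weight 1/252
  (V=0, Z=1, U=3, Y=0, W=0, X=0) weight 1/1512
  … 45 more
Group by Y:
  weight(Y=0) = 1/48
  weight(Y=1) = 1/12
Total weight = 1/48 + 1/12 = 5/48
P(Y=0 | obs) = 1/48 / 5/48 = 1/5
P(Y=1 | obs) = 1/12 / 5/48 = 4/5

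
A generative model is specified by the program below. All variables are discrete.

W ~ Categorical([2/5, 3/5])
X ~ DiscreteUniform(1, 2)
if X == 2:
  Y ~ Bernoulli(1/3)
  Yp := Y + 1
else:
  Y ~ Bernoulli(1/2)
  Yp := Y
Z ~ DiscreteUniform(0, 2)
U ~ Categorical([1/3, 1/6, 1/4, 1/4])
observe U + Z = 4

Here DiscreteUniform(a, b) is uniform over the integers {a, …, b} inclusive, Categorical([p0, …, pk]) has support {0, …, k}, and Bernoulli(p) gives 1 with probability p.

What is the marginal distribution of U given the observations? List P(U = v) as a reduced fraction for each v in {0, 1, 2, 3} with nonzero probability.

P(U=2) = 1/2, P(U=3) = 1/2

Enumerate traces; 16 have nonzero weight after conditioning:
  (W=0, X=1, Y=0, Z=1, U=3) weight 1/120
  (W=0, X=1, Y=0, Z=2, U=2) weight 1/120
  (W=0, X=1, Y=1, Z=1, U=3) weight 1/120
  (W=0, X=1, Y=1, Z=2, U=2) weight 1/120
  (W=0, X=2, Y=0, Z=1, U=3) weight 1/90
  (W=0, X=2, Y=0, Z=2, U=2) weight 1/90
  (W=0, X=2, Y=1, Z=1, U=3) weight 1/180
  (W=0, X=2, Y=1, Z=2, U=2) weight 1/180
  … 8 more
Group by U:
  weight(U=2) = 1/12
  weight(U=3) = 1/12
Total weight = 1/12 + 1/12 = 1/6
P(U=2 | obs) = 1/12 / 1/6 = 1/2
P(U=3 | obs) = 1/12 / 1/6 = 1/2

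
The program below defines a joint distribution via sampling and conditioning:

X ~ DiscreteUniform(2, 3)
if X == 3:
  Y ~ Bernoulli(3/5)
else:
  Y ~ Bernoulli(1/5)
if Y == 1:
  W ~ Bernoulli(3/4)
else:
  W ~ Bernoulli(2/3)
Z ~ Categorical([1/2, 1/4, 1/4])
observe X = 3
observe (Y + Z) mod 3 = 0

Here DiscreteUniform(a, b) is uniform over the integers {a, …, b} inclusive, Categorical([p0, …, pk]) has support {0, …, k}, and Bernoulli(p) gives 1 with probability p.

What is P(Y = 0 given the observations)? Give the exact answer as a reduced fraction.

Enumerate traces; 4 have nonzero weight after conditioning:
  (X=3, Y=0, W=0, Z=0) weight 1/30
  (X=3, Y=0, W=1, Z=0) weight 1/15
  (X=3, Y=1, W=0, Z=2) weight 3/160
  (X=3, Y=1, W=1, Z=2) weight 9/160
Group by Y:
  weight(Y=0) = 1/10
  weight(Y=1) = 3/40
Total weight = 1/10 + 3/40 = 7/40
P(Y=0 | obs) = 1/10 / 7/40 = 4/7
P(Y=1 | obs) = 3/40 / 7/40 = 3/7

P(Y = 0 | obs) = 4/7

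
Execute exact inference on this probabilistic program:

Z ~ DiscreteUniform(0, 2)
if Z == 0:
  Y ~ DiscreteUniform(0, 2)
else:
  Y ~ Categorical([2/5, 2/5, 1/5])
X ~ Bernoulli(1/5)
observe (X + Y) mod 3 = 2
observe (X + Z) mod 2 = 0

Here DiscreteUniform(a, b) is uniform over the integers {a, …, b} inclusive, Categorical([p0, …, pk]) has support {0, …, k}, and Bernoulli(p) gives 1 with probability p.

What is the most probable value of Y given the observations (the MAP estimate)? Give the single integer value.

Enumerate traces; 3 have nonzero weight after conditioning:
  (Z=0, Y=2, X=0) weight 4/45
  (Z=1, Y=1, X=1) weight 2/75
  (Z=2, Y=2, X=0) weight 4/75
Group by Y:
  weight(Y=1) = 2/75
  weight(Y=2) = 32/225
Total weight = 2/75 + 32/225 = 38/225
P(Y=1 | obs) = 2/75 / 38/225 = 3/19
P(Y=2 | obs) = 32/225 / 38/225 = 16/19
argmax = 2

argmax_v P(Y = v | obs) = 2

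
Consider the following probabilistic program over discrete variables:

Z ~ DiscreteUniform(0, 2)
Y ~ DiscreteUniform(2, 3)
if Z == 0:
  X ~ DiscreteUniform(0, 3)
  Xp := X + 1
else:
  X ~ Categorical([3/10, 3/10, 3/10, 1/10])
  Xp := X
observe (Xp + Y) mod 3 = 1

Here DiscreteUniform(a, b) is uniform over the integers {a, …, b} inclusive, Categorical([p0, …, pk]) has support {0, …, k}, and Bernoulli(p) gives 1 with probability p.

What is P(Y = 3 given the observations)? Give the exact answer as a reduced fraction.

Enumerate traces; 7 have nonzero weight after conditioning:
  (Z=0, Y=2, X=1) weight 1/24
  (Z=0, Y=3, X=0) weight 1/24
  (Z=0, Y=3, X=3) weight 1/24
  (Z=1, Y=2, X=2) weight 1/20
  (Z=1, Y=3, X=1) weight 1/20
  (Z=2, Y=2, X=2) weight 1/20
  (Z=2, Y=3, X=1) weight 1/20
Group by Y:
  weight(Y=2) = 17/120
  weight(Y=3) = 11/60
Total weight = 17/120 + 11/60 = 13/40
P(Y=2 | obs) = 17/120 / 13/40 = 17/39
P(Y=3 | obs) = 11/60 / 13/40 = 22/39

P(Y = 3 | obs) = 22/39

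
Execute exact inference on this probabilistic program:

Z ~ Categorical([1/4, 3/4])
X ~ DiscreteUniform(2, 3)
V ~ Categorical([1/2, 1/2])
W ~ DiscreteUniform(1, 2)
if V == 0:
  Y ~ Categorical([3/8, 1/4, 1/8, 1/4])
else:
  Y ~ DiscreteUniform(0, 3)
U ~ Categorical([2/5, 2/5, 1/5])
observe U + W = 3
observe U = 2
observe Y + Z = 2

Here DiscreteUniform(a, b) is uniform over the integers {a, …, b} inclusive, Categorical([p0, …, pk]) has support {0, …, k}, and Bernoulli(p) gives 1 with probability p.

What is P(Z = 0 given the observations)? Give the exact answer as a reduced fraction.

Enumerate traces; 8 have nonzero weight after conditioning:
  (Z=0, X=2, V=0, W=1, Y=2, U=2) weight 1/1280
  (Z=0, X=2, V=1, W=1, Y=2, U=2) weight 1/640
  (Z=0, X=3, V=0, W=1, Y=2, U=2) weight 1/1280
  (Z=0, X=3, V=1, W=1, Y=2, U=2) weight 1/640
  (Z=1, X=2, V=0, W=1, Y=1, U=2) weight 3/640
  (Z=1, X=2, V=1, W=1, Y=1, U=2) weight 3/640
  (Z=1, X=3, V=0, W=1, Y=1, U=2) weight 3/640
  (Z=1, X=3, V=1, W=1, Y=1, U=2) weight 3/640
Group by Z:
  weight(Z=0) = 3/640
  weight(Z=1) = 3/160
Total weight = 3/640 + 3/160 = 3/128
P(Z=0 | obs) = 3/640 / 3/128 = 1/5
P(Z=1 | obs) = 3/160 / 3/128 = 4/5

P(Z = 0 | obs) = 1/5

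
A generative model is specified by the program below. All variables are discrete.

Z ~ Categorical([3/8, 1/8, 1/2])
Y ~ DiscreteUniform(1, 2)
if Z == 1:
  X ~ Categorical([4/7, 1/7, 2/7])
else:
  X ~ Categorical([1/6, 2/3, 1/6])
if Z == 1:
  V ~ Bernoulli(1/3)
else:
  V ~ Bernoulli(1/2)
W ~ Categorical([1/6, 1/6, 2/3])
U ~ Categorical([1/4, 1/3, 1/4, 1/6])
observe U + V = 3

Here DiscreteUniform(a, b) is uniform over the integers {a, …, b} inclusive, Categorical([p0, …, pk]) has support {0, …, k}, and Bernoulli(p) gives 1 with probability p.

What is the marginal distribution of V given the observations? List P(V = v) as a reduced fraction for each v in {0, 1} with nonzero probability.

Enumerate traces; 108 have nonzero weight after conditioning:
  (Z=0, Y=1, X=0, V=0, W=0, U=3) weight 1/2304
  (Z=0, Y=1, X=0, V=0, W=1, U=3) weight 1/2304
  (Z=0, Y=1, X=0, V=0, W=2, U=3) weight 1/576
  (Z=0, Y=1, X=0, V=1, W=0, U=2) weight 1/1536
  (Z=0, Y=1, X=0, V=1, W=1, U=2) weight 1/1536
  (Z=0, Y=1, X=0, V=1, W=2, U=2) weight 1/384
  (Z=0, Y=1, X=1, V=0, W=0, U=3) weight 1/576
  (Z=0, Y=1, X=1, V=0, W=1, U=3) weight 1/576
  … 100 more
Group by V:
  weight(V=0) = 25/288
  weight(V=1) = 23/192
Total weight = 25/288 + 23/192 = 119/576
P(V=0 | obs) = 25/288 / 119/576 = 50/119
P(V=1 | obs) = 23/192 / 119/576 = 69/119

P(V=0) = 50/119, P(V=1) = 69/119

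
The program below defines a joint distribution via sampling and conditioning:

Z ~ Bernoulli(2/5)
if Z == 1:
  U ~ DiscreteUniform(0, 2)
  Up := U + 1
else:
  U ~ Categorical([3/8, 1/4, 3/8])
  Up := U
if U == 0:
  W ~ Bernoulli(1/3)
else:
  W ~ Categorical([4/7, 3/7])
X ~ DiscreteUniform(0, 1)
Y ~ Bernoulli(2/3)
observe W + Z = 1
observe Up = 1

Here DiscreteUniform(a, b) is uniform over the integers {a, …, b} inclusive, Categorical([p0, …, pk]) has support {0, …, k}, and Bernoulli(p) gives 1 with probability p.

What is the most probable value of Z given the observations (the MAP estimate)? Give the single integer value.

argmax_v P(Z = v | obs) = 1

Enumerate traces; 8 have nonzero weight after conditioning:
  (Z=0, U=1, W=1, X=0, Y=0) weight 3/280
  (Z=0, U=1, W=1, X=0, Y=1) weight 3/140
  (Z=0, U=1, W=1, X=1, Y=0) weight 3/280
  (Z=0, U=1, W=1, X=1, Y=1) weight 3/140
  (Z=1, U=0, W=0, X=0, Y=0) weight 2/135
  (Z=1, U=0, W=0, X=0, Y=1) weight 4/135
  (Z=1, U=0, W=0, X=1, Y=0) weight 2/135
  (Z=1, U=0, W=0, X=1, Y=1) weight 4/135
Group by Z:
  weight(Z=0) = 9/140
  weight(Z=1) = 4/45
Total weight = 9/140 + 4/45 = 193/1260
P(Z=0 | obs) = 9/140 / 193/1260 = 81/193
P(Z=1 | obs) = 4/45 / 193/1260 = 112/193
argmax = 1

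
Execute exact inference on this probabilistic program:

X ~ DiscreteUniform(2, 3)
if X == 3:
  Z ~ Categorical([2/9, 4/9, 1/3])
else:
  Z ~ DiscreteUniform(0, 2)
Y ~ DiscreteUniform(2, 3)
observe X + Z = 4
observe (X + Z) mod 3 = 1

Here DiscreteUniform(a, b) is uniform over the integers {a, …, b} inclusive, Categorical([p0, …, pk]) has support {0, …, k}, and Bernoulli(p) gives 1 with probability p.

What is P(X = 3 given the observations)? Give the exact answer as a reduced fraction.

Enumerate traces; 4 have nonzero weight after conditioning:
  (X=2, Z=2, Y=2) weight 1/12
  (X=2, Z=2, Y=3) weight 1/12
  (X=3, Z=1, Y=2) weight 1/9
  (X=3, Z=1, Y=3) weight 1/9
Group by X:
  weight(X=2) = 1/6
  weight(X=3) = 2/9
Total weight = 1/6 + 2/9 = 7/18
P(X=2 | obs) = 1/6 / 7/18 = 3/7
P(X=3 | obs) = 2/9 / 7/18 = 4/7

P(X = 3 | obs) = 4/7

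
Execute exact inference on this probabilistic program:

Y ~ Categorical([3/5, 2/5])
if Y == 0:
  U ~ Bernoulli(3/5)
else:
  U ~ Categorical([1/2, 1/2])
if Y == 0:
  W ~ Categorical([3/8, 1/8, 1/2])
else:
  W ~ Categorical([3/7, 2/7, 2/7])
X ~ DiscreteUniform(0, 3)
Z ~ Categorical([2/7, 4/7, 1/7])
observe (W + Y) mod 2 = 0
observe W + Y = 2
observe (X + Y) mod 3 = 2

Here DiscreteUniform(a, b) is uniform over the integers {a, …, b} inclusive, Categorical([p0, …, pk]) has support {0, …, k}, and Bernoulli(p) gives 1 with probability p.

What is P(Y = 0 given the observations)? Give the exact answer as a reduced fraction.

P(Y = 0 | obs) = 21/29

Enumerate traces; 12 have nonzero weight after conditioning:
  (Y=0, U=0, W=2, X=2, Z=0) weight 3/350
  (Y=0, U=0, W=2, X=2, Z=1) weight 3/175
  (Y=0, U=0, W=2, X=2, Z=2) weight 3/700
  (Y=0, U=1, W=2, X=2, Z=0) weight 9/700
  (Y=0, U=1, W=2, X=2, Z=1) weight 9/350
  (Y=0, U=1, W=2, X=2, Z=2) weight 9/1400
  (Y=1, U=0, W=1, X=1, Z=0) weight 1/245
  (Y=1, U=0, W=1, X=1, Z=1) weight 2/245
  … 4 more
Group by Y:
  weight(Y=0) = 3/40
  weight(Y=1) = 1/35
Total weight = 3/40 + 1/35 = 29/280
P(Y=0 | obs) = 3/40 / 29/280 = 21/29
P(Y=1 | obs) = 1/35 / 29/280 = 8/29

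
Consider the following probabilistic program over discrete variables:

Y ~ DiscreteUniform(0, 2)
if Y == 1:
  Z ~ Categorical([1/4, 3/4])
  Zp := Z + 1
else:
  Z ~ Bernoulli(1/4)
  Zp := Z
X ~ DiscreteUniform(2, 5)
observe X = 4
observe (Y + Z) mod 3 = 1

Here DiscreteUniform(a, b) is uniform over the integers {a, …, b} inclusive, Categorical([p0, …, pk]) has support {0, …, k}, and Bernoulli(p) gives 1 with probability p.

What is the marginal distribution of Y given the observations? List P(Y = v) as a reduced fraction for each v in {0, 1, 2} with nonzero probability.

Enumerate traces; 2 have nonzero weight after conditioning:
  (Y=0, Z=1, X=4) weight 1/48
  (Y=1, Z=0, X=4) weight 1/48
Group by Y:
  weight(Y=0) = 1/48
  weight(Y=1) = 1/48
Total weight = 1/48 + 1/48 = 1/24
P(Y=0 | obs) = 1/48 / 1/24 = 1/2
P(Y=1 | obs) = 1/48 / 1/24 = 1/2

P(Y=0) = 1/2, P(Y=1) = 1/2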